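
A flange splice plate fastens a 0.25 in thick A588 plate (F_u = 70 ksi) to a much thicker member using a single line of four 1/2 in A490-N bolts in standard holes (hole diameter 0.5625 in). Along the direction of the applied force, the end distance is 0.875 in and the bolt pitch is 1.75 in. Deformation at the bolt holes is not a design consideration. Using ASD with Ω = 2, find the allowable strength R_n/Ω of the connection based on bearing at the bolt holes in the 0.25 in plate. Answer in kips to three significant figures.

47.2 kips

Per bolt r_n = 1.5 l_c t F_u ≤ 3.0 d t F_u; upper limit = 3.0 × 0.5 × 0.25 × 70 = 26.25 kips.
Edge bolt: l_c = 0.875 − 0.5625/2 = 0.5938 in → 1.5 × 0.5938 × 0.25 × 70 = 15.59 → r_n = 15.59 kips.
Interior bolts: l_c = 1.75 − 0.5625 = 1.188 in → 1.5 × 1.188 × 0.25 × 70 = 31.17 → r_n = 26.25 kips.
R_n = 1 × 15.59 + 3 × 26.25 = 94.34 kips.
Allowable strength R_n/Ω = 94.34 / 2 = 47.2 kips.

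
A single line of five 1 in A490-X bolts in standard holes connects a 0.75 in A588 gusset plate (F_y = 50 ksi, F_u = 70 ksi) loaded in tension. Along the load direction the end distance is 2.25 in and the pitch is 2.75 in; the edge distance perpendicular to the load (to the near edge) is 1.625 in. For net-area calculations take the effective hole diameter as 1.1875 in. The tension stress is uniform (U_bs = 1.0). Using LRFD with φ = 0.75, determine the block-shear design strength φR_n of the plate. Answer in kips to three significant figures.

Shear plane L_v = 2.25 + 4·2.75 = 13.25 in; A_gv = 13.25 × 0.75 = 9.938 in².
A_nv = (13.25 − 4.5·1.1875) × 0.75 = 5.93 in².
A_nt = (1.625 − 0.5·1.1875) × 0.75 = 0.7734 in².
0.6 F_u A_nv = 249 kips; 0.6 F_y A_gv = 298.1 kips → shear rupture governs the shear term.
R_n = 249 + 1.0 × 70 × 0.7734 = 303.2 kips.
Design strength φR_n = 0.75 × 303.2 = 227 kips.

227 kips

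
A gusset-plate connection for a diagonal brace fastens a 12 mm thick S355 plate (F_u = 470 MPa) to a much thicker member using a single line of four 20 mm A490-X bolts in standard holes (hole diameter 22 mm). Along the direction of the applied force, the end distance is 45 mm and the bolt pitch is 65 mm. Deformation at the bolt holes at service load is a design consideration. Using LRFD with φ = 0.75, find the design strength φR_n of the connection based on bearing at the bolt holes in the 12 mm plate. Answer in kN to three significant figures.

Per bolt r_n = 1.2 l_c t F_u ≤ 2.4 d t F_u; upper limit = 2.4 × 20 × 12 × 470 / 1000 = 270.7 kN.
Edge bolt: l_c = 45 − 22/2 = 34 mm → 1.2 × 34 × 12 × 470 / 1000 = 230.1 → r_n = 230.1 kN.
Interior bolts: l_c = 65 − 22 = 43 mm → 1.2 × 43 × 12 × 470 / 1000 = 291 → r_n = 270.7 kN.
R_n = 1 × 230.1 + 3 × 270.7 = 1042 kN.
Design strength φR_n = 0.75 × 1042 = 782 kN.

782 kN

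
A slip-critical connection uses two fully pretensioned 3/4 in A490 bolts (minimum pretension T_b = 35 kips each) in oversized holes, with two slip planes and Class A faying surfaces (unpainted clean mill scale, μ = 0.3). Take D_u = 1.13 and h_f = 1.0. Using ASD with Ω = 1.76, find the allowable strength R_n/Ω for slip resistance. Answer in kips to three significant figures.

27 kips

R_n = μ · D_u · h_f · T_b · n_s · n_b = 0.3 × 1.13 × 1.0 × 35 × 2 × 2 = 47.46 kips.
Allowable strength R_n/Ω = 47.46 / 1.76 = 27 kips.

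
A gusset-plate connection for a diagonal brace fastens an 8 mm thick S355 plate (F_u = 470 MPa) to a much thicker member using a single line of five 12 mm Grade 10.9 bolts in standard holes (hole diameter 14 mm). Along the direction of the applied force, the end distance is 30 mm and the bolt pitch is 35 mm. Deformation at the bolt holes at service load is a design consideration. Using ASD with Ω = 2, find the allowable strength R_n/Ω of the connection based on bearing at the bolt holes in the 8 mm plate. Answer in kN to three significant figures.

241 kN

Per bolt r_n = 1.2 l_c t F_u ≤ 2.4 d t F_u; upper limit = 2.4 × 12 × 8 × 470 / 1000 = 108.3 kN.
Edge bolt: l_c = 30 − 14/2 = 23 mm → 1.2 × 23 × 8 × 470 / 1000 = 103.8 → r_n = 103.8 kN.
Interior bolts: l_c = 35 − 14 = 21 mm → 1.2 × 21 × 8 × 470 / 1000 = 94.75 → r_n = 94.75 kN.
R_n = 1 × 103.8 + 4 × 94.75 = 482.8 kN.
Allowable strength R_n/Ω = 482.8 / 2 = 241 kN.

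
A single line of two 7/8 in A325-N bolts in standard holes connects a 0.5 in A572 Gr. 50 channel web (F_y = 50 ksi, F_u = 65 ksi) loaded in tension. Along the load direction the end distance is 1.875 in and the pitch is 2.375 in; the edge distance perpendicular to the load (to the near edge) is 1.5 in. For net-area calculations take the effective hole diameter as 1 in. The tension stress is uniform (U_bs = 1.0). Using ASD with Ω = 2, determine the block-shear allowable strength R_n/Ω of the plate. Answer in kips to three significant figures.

43.1 kips

Shear plane L_v = 1.875 + 1·2.375 = 4.25 in; A_gv = 4.25 × 0.5 = 2.125 in².
A_nv = (4.25 − 1.5·1) × 0.5 = 1.375 in².
A_nt = (1.5 − 0.5·1) × 0.5 = 0.5 in².
0.6 F_u A_nv = 53.62 kips; 0.6 F_y A_gv = 63.75 kips → shear rupture governs the shear term.
R_n = 53.62 + 1.0 × 65 × 0.5 = 86.12 kips.
Allowable strength R_n/Ω = 86.12 / 2 = 43.1 kips.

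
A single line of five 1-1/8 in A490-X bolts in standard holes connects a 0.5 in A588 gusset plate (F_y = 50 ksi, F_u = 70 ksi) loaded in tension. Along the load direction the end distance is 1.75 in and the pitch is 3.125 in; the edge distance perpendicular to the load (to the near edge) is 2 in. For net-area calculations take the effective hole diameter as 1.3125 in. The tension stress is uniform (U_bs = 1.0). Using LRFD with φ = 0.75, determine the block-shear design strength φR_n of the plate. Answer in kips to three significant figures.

167 kips

Shear plane L_v = 1.75 + 4·3.125 = 14.25 in; A_gv = 14.25 × 0.5 = 7.125 in².
A_nv = (14.25 − 4.5·1.3125) × 0.5 = 4.172 in².
A_nt = (2 − 0.5·1.3125) × 0.5 = 0.6719 in².
0.6 F_u A_nv = 175.2 kips; 0.6 F_y A_gv = 213.8 kips → shear rupture governs the shear term.
R_n = 175.2 + 1.0 × 70 × 0.6719 = 222.2 kips.
Design strength φR_n = 0.75 × 222.2 = 167 kips.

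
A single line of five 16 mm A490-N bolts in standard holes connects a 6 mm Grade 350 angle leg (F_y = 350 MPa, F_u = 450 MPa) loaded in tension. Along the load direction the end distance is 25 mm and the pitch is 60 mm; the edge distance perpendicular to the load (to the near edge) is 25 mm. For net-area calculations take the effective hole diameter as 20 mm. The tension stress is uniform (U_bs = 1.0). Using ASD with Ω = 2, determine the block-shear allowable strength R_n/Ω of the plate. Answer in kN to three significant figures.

Shear plane L_v = 25 + 4·60 = 265 mm; A_gv = 265 × 6 = 1590 mm².
A_nv = (265 − 4.5·20) × 6 = 1050 mm².
A_nt = (25 − 0.5·20) × 6 = 90 mm².
0.6 F_u A_nv = 283.5 kN; 0.6 F_y A_gv = 333.9 kN → shear rupture governs the shear term.
R_n = 283.5 + 1.0 × 450 × 90 / 1000 = 324 kN.
Allowable strength R_n/Ω = 324 / 2 = 162 kN.

162 kN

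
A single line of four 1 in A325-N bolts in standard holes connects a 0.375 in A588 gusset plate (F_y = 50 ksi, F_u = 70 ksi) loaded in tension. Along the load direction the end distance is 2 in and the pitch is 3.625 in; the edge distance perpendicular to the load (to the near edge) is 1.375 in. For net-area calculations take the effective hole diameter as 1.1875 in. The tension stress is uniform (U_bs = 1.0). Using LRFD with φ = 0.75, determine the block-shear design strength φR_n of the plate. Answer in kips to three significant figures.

118 kips

Shear plane L_v = 2 + 3·3.625 = 12.88 in; A_gv = 12.88 × 0.375 = 4.828 in².
A_nv = (12.88 − 3.5·1.1875) × 0.375 = 3.27 in².
A_nt = (1.375 − 0.5·1.1875) × 0.375 = 0.293 in².
0.6 F_u A_nv = 137.3 kips; 0.6 F_y A_gv = 144.8 kips → shear rupture governs the shear term.
R_n = 137.3 + 1.0 × 70 × 0.293 = 157.8 kips.
Design strength φR_n = 0.75 × 157.8 = 118 kips.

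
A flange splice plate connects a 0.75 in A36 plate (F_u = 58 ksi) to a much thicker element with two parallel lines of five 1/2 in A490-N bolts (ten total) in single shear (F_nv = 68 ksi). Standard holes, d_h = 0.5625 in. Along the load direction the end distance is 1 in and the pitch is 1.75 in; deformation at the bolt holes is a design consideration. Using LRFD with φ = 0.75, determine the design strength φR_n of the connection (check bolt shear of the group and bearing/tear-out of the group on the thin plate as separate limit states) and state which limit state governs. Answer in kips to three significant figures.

Bolt shear: A_b = π·0.5²/4 = 0.1963 in²; R_n = 68 × 0.1963 × 10 × 1 = 133.5 kips → 0.75 × 133.5 = 100 kips.
Bearing (1.2 l_c t F_u ≤ 2.4 d t F_u): upper limit = 2.4·0.5·0.75·58 = 52.2 kips.
  Edge l_c = 1 − 0.5625/2 = 0.7188 → r_n = 37.52 kips; interior l_c = 1.75 − 0.5625 = 1.188 → r_n = 52.2 kips.
  R_n,bearing = 2·37.52 + 8·52.2 = 492.6 kips → 0.75 × 492.6 = 369 kips.
Bolt shear governs: 100 kips.

100 kips (bolt shear governs)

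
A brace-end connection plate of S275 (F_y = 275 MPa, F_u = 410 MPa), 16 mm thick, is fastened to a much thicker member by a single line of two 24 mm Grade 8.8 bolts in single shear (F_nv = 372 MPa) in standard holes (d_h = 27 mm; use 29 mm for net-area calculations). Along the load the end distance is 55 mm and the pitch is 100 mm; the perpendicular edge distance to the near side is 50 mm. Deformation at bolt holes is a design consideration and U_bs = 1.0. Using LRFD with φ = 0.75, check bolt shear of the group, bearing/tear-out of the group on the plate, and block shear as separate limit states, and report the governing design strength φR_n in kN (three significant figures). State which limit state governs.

252 kN (bolt shear governs)

Bolt shear: A_b = π·24²/4 = 452.4 mm²; R_n = 372 × 452.4 × 2 × 1 / 1000 = 336.6 kN → 0.75 × 336.6 = 252 kN.
Bearing: edge l_c = 41.5, r_n = 326.7 kN; interior l_c = 73, r_n = 377.9 kN; R_n = 326.7 + 1·377.9 = 704.5 kN → 528 kN.
Block shear: A_gv = 2480, A_nv = 1784, A_nt = 568 mm²; R_n = min(0.6F_uA_nv, 0.6F_yA_gv) + U_bs·F_u·A_nt = 642.1 kN → 482 kN.
Bolt shear governs: 252 kN.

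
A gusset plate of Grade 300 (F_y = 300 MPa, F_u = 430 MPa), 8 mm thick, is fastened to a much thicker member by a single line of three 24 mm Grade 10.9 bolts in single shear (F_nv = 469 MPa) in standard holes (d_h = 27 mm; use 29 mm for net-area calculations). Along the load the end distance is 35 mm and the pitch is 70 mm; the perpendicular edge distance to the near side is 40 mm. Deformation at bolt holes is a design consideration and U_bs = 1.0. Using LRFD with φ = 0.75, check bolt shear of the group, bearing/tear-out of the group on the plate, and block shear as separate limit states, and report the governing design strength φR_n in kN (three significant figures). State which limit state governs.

Bolt shear: A_b = π·24²/4 = 452.4 mm²; R_n = 469 × 452.4 × 3 × 1 / 1000 = 636.5 kN → 0.75 × 636.5 = 477 kN.
Bearing: edge l_c = 21.5, r_n = 88.75 kN; interior l_c = 43, r_n = 177.5 kN; R_n = 88.75 + 2·177.5 = 443.8 kN → 333 kN.
Block shear: A_gv = 1400, A_nv = 820, A_nt = 204 mm²; R_n = min(0.6F_uA_nv, 0.6F_yA_gv) + U_bs·F_u·A_nt = 299.3 kN → 224 kN.
Block shear governs: 224 kN.

224 kN (block shear governs)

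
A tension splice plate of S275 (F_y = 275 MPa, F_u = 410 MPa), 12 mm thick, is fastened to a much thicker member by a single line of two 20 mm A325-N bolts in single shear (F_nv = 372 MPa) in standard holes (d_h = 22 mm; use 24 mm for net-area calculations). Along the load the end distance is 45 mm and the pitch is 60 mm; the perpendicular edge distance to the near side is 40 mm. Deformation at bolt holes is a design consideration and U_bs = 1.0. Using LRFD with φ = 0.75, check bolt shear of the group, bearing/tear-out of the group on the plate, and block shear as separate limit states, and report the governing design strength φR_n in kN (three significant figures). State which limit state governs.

175 kN (bolt shear governs)

Bolt shear: A_b = π·20²/4 = 314.2 mm²; R_n = 372 × 314.2 × 2 × 1 / 1000 = 233.7 kN → 0.75 × 233.7 = 175 kN.
Bearing: edge l_c = 34, r_n = 200.7 kN; interior l_c = 38, r_n = 224.4 kN; R_n = 200.7 + 1·224.4 = 425.1 kN → 319 kN.
Block shear: A_gv = 1260, A_nv = 828, A_nt = 336 mm²; R_n = min(0.6F_uA_nv, 0.6F_yA_gv) + U_bs·F_u·A_nt = 341.4 kN → 256 kN.
Bolt shear governs: 175 kN.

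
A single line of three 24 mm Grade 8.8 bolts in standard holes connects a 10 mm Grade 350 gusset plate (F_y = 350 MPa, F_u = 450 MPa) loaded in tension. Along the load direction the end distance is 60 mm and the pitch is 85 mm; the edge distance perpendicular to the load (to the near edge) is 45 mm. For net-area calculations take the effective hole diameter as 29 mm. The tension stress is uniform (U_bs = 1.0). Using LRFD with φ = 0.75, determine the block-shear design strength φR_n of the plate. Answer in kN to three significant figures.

422 kN

Shear plane L_v = 60 + 2·85 = 230 mm; A_gv = 230 × 10 = 2300 mm².
A_nv = (230 − 2.5·29) × 10 = 1575 mm².
A_nt = (45 − 0.5·29) × 10 = 305 mm².
0.6 F_u A_nv = 425.2 kN; 0.6 F_y A_gv = 483 kN → shear rupture governs the shear term.
R_n = 425.2 + 1.0 × 450 × 305 / 1000 = 562.5 kN.
Design strength φR_n = 0.75 × 562.5 = 422 kN.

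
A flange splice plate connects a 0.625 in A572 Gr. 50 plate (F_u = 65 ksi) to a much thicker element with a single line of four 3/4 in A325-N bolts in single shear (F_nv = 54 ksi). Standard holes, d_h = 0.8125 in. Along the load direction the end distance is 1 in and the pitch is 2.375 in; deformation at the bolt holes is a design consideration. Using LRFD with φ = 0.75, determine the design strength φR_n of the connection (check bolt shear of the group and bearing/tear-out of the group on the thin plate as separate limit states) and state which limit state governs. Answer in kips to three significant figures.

71.6 kips (bolt shear governs)

Bolt shear: A_b = π·0.75²/4 = 0.4418 in²; R_n = 54 × 0.4418 × 4 × 1 = 95.43 kips → 0.75 × 95.43 = 71.6 kips.
Bearing (1.2 l_c t F_u ≤ 2.4 d t F_u): upper limit = 2.4·0.75·0.625·65 = 73.12 kips.
  Edge l_c = 1 − 0.8125/2 = 0.5938 → r_n = 28.95 kips; interior l_c = 2.375 − 0.8125 = 1.562 → r_n = 73.12 kips.
  R_n,bearing = 1·28.95 + 3·73.12 = 248.3 kips → 0.75 × 248.3 = 186 kips.
Bolt shear governs: 71.6 kips.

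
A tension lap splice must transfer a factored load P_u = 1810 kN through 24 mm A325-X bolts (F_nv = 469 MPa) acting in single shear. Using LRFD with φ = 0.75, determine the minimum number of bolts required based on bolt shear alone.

12 bolts

A_b = π·24²/4 = 452.4 mm².
Per-bolt design strength φR_n = 0.75 × 469 × 452.4 × 1 / 1000 = 159.1 kN.
n ≥ 1810 / 159.1 = 11.37 → use 12 bolts.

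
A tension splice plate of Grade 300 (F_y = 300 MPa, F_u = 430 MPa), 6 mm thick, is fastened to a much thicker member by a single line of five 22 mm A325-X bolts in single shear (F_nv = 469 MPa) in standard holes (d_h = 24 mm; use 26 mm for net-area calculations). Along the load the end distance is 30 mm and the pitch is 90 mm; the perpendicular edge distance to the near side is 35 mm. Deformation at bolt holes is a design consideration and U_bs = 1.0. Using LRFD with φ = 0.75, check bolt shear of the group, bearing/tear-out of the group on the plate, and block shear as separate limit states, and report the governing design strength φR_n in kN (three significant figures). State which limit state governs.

Bolt shear: A_b = π·22²/4 = 380.1 mm²; R_n = 469 × 380.1 × 5 × 1 / 1000 = 891.4 kN → 0.75 × 891.4 = 669 kN.
Bearing: edge l_c = 18, r_n = 55.73 kN; interior l_c = 66, r_n = 136.2 kN; R_n = 55.73 + 4·136.2 = 600.6 kN → 450 kN.
Block shear: A_gv = 2340, A_nv = 1638, A_nt = 132 mm²; R_n = min(0.6F_uA_nv, 0.6F_yA_gv) + U_bs·F_u·A_nt = 478 kN → 358 kN.
Block shear governs: 358 kN.

358 kN (block shear governs)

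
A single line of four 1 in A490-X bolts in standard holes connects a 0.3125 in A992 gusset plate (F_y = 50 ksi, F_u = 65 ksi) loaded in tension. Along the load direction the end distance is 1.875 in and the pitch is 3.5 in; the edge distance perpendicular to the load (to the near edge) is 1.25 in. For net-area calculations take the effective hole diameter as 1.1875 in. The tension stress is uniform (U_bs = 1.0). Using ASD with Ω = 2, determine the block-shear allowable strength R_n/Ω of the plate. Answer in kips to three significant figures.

Shear plane L_v = 1.875 + 3·3.5 = 12.38 in; A_gv = 12.38 × 0.3125 = 3.867 in².
A_nv = (12.38 − 3.5·1.1875) × 0.3125 = 2.568 in².
A_nt = (1.25 − 0.5·1.1875) × 0.3125 = 0.2051 in².
0.6 F_u A_nv = 100.2 kips; 0.6 F_y A_gv = 116 kips → shear rupture governs the shear term.
R_n = 100.2 + 1.0 × 65 × 0.2051 = 113.5 kips.
Allowable strength R_n/Ω = 113.5 / 2 = 56.7 kips.

56.7 kips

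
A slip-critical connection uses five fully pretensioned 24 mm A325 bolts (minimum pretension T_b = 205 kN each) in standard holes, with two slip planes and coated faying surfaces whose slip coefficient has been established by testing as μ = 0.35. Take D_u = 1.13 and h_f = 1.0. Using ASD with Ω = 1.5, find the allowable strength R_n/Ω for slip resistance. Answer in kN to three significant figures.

541 kN

R_n = μ · D_u · h_f · T_b · n_s · n_b = 0.35 × 1.13 × 1.0 × 205 × 2 × 5 = 810.8 kN.
Allowable strength R_n/Ω = 810.8 / 1.5 = 541 kN.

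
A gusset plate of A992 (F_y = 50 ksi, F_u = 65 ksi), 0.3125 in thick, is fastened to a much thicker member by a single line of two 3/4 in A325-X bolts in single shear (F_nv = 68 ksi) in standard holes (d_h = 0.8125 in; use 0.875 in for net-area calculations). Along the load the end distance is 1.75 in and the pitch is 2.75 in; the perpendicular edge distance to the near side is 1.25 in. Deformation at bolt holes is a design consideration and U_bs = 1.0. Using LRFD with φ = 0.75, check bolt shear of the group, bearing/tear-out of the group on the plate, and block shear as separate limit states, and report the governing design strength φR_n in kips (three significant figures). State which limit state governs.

Bolt shear: A_b = π·0.75²/4 = 0.4418 in²; R_n = 68 × 0.4418 × 2 × 1 = 60.08 kips → 0.75 × 60.08 = 45.1 kips.
Bearing: edge l_c = 1.344, r_n = 32.75 kips; interior l_c = 1.938, r_n = 36.56 kips; R_n = 32.75 + 1·36.56 = 69.32 kips → 52 kips.
Block shear: A_gv = 1.406, A_nv = 0.9961, A_nt = 0.2539 in²; R_n = min(0.6F_uA_nv, 0.6F_yA_gv) + U_bs·F_u·A_nt = 55.35 kips → 41.5 kips.
Block shear governs: 41.5 kips.

41.5 kips (block shear governs)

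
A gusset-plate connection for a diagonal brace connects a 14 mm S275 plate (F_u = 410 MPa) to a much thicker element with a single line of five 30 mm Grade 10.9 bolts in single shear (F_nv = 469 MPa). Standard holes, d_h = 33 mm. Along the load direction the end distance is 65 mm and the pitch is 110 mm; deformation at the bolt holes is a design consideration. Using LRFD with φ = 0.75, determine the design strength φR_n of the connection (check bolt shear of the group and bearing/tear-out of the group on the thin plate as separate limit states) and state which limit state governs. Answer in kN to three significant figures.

1240 kN (bolt shear governs)

Bolt shear: A_b = π·30²/4 = 706.9 mm²; R_n = 469 × 706.9 × 5 × 1 / 1000 = 1658 kN → 0.75 × 1658 = 1240 kN.
Bearing (1.2 l_c t F_u ≤ 2.4 d t F_u): upper limit = 2.4·30·14·410 / 1000 = 413.3 kN.
  Edge l_c = 65 − 33/2 = 48.5 → r_n = 334.1 kN; interior l_c = 110 − 33 = 77 → r_n = 413.3 kN.
  R_n,bearing = 1·334.1 + 4·413.3 = 1987 kN → 0.75 × 1987 = 1490 kN.
Bolt shear governs: 1240 kN.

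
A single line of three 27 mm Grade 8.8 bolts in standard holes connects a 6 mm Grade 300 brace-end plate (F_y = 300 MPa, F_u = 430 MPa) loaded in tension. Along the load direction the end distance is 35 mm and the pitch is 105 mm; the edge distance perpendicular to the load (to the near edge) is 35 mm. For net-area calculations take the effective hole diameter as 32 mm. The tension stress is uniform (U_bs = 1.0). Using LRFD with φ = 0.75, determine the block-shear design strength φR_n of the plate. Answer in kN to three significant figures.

Shear plane L_v = 35 + 2·105 = 245 mm; A_gv = 245 × 6 = 1470 mm².
A_nv = (245 − 2.5·32) × 6 = 990 mm².
A_nt = (35 − 0.5·32) × 6 = 114 mm².
0.6 F_u A_nv = 255.4 kN; 0.6 F_y A_gv = 264.6 kN → shear rupture governs the shear term.
R_n = 255.4 + 1.0 × 430 × 114 / 1000 = 304.4 kN.
Design strength φR_n = 0.75 × 304.4 = 228 kN.

228 kN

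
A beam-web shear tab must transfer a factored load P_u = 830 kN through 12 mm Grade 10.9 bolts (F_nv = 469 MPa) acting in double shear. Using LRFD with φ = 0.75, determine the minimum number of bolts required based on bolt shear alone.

A_b = π·12²/4 = 113.1 mm².
Per-bolt design strength φR_n = 0.75 × 469 × 113.1 × 2 / 1000 = 79.56 kN.
n ≥ 830 / 79.56 = 10.43 → use 11 bolts.

11 bolts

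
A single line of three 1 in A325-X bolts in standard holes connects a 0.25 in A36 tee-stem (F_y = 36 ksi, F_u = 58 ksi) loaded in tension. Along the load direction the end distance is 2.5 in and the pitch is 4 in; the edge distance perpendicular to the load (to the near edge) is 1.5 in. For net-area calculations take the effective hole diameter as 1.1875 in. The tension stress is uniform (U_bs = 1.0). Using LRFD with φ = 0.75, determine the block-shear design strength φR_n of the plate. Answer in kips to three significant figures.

52.4 kips

Shear plane L_v = 2.5 + 2·4 = 10.5 in; A_gv = 10.5 × 0.25 = 2.625 in².
A_nv = (10.5 − 2.5·1.1875) × 0.25 = 1.883 in².
A_nt = (1.5 − 0.5·1.1875) × 0.25 = 0.2266 in².
0.6 F_u A_nv = 65.52 kips; 0.6 F_y A_gv = 56.7 kips → shear yielding governs the shear term.
R_n = 56.7 + 1.0 × 58 × 0.2266 = 69.84 kips.
Design strength φR_n = 0.75 × 69.84 = 52.4 kips.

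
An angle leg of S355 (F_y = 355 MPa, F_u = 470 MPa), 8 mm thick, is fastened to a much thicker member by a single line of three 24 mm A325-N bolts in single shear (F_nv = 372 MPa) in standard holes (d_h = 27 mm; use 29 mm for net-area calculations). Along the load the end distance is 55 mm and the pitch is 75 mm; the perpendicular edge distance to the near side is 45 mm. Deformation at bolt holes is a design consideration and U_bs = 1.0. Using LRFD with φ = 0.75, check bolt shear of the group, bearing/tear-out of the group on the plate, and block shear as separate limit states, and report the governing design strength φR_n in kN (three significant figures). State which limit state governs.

Bolt shear: A_b = π·24²/4 = 452.4 mm²; R_n = 372 × 452.4 × 3 × 1 / 1000 = 504.9 kN → 0.75 × 504.9 = 379 kN.
Bearing: edge l_c = 41.5, r_n = 187.2 kN; interior l_c = 48, r_n = 216.6 kN; R_n = 187.2 + 2·216.6 = 620.4 kN → 465 kN.
Block shear: A_gv = 1640, A_nv = 1060, A_nt = 244 mm²; R_n = min(0.6F_uA_nv, 0.6F_yA_gv) + U_bs·F_u·A_nt = 413.6 kN → 310 kN.
Block shear governs: 310 kN.

310 kN (block shear governs)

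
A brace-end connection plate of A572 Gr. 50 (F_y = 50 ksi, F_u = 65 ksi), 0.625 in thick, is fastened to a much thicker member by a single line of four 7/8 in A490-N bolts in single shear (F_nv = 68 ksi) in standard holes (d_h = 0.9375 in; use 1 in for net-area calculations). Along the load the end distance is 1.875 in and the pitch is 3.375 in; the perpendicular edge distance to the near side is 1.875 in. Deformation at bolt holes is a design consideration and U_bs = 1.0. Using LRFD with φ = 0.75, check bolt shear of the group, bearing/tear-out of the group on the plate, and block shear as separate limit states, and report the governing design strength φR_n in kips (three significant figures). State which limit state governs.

Bolt shear: A_b = π·0.875²/4 = 0.6013 in²; R_n = 68 × 0.6013 × 4 × 1 = 163.6 kips → 0.75 × 163.6 = 123 kips.
Bearing: edge l_c = 1.406, r_n = 68.55 kips; interior l_c = 2.438, r_n = 85.31 kips; R_n = 68.55 + 3·85.31 = 324.5 kips → 243 kips.
Block shear: A_gv = 7.5, A_nv = 5.312, A_nt = 0.8594 in²; R_n = min(0.6F_uA_nv, 0.6F_yA_gv) + U_bs·F_u·A_nt = 263 kips → 197 kips.
Bolt shear governs: 123 kips.

123 kips (bolt shear governs)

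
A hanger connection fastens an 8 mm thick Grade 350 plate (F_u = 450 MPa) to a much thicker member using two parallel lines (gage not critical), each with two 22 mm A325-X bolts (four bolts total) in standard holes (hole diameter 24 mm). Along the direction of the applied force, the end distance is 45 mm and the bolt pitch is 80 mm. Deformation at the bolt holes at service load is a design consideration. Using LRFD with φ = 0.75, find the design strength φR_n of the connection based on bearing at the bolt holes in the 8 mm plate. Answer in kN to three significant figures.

Per bolt r_n = 1.2 l_c t F_u ≤ 2.4 d t F_u; upper limit = 2.4 × 22 × 8 × 450 / 1000 = 190.1 kN.
Edge bolt: l_c = 45 − 24/2 = 33 mm → 1.2 × 33 × 8 × 450 / 1000 = 142.6 → r_n = 142.6 kN.
Interior bolts: l_c = 80 − 24 = 56 mm → 1.2 × 56 × 8 × 450 / 1000 = 241.9 → r_n = 190.1 kN.
R_n = 2 × 142.6 + 2 × 190.1 = 665.3 kN.
Design strength φR_n = 0.75 × 665.3 = 499 kN.

499 kN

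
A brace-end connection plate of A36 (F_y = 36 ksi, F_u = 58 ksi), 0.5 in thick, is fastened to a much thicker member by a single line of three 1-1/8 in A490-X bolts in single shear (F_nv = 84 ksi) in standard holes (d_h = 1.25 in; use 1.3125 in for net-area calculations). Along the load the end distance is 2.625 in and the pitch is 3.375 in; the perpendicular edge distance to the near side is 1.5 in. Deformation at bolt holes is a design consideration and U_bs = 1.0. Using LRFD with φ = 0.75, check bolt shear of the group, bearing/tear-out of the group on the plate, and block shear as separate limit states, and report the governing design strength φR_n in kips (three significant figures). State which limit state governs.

94.3 kips (block shear governs)

Bolt shear: A_b = π·1.125²/4 = 0.994 in²; R_n = 84 × 0.994 × 3 × 1 = 250.5 kips → 0.75 × 250.5 = 188 kips.
Bearing: edge l_c = 2, r_n = 69.6 kips; interior l_c = 2.125, r_n = 73.95 kips; R_n = 69.6 + 2·73.95 = 217.5 kips → 163 kips.
Block shear: A_gv = 4.688, A_nv = 3.047, A_nt = 0.4219 in²; R_n = min(0.6F_uA_nv, 0.6F_yA_gv) + U_bs·F_u·A_nt = 125.7 kips → 94.3 kips.
Block shear governs: 94.3 kips.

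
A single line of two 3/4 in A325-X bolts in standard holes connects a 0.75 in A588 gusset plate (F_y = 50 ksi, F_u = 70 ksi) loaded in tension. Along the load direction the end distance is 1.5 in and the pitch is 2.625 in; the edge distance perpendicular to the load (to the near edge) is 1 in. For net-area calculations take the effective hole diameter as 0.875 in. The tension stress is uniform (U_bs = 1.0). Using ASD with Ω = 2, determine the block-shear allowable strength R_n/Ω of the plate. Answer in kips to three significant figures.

59.1 kips

Shear plane L_v = 1.5 + 1·2.625 = 4.125 in; A_gv = 4.125 × 0.75 = 3.094 in².
A_nv = (4.125 − 1.5·0.875) × 0.75 = 2.109 in².
A_nt = (1 − 0.5·0.875) × 0.75 = 0.4219 in².
0.6 F_u A_nv = 88.59 kips; 0.6 F_y A_gv = 92.81 kips → shear rupture governs the shear term.
R_n = 88.59 + 1.0 × 70 × 0.4219 = 118.1 kips.
Allowable strength R_n/Ω = 118.1 / 2 = 59.1 kips.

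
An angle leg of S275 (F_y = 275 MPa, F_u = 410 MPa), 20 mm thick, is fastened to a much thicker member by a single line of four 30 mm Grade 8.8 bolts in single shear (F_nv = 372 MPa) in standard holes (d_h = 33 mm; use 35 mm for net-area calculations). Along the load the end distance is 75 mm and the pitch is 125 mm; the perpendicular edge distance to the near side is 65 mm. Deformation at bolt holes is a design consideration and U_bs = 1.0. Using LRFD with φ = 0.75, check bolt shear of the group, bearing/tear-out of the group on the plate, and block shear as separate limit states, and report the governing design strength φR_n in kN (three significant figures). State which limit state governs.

Bolt shear: A_b = π·30²/4 = 706.9 mm²; R_n = 372 × 706.9 × 4 × 1 / 1000 = 1052 kN → 0.75 × 1052 = 789 kN.
Bearing: edge l_c = 58.5, r_n = 575.6 kN; interior l_c = 92, r_n = 590.4 kN; R_n = 575.6 + 3·590.4 = 2347 kN → 1760 kN.
Block shear: A_gv = 9000, A_nv = 6550, A_nt = 950 mm²; R_n = min(0.6F_uA_nv, 0.6F_yA_gv) + U_bs·F_u·A_nt = 1874 kN → 1410 kN.
Bolt shear governs: 789 kN.

789 kN (bolt shear governs)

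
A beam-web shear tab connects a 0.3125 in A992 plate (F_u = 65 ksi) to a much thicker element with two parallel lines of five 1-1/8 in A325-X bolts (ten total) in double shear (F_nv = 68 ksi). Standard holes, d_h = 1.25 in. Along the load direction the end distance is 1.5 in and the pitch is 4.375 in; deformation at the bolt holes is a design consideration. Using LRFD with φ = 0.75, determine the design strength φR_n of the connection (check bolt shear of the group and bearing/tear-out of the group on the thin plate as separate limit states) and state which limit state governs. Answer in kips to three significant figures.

Bolt shear: A_b = π·1.125²/4 = 0.994 in²; R_n = 68 × 0.994 × 10 × 2 = 1352 kips → 0.75 × 1352 = 1010 kips.
Bearing (1.2 l_c t F_u ≤ 2.4 d t F_u): upper limit = 2.4·1.125·0.3125·65 = 54.84 kips.
  Edge l_c = 1.5 − 1.25/2 = 0.875 → r_n = 21.33 kips; interior l_c = 4.375 − 1.25 = 3.125 → r_n = 54.84 kips.
  R_n,bearing = 2·21.33 + 8·54.84 = 481.4 kips → 0.75 × 481.4 = 361 kips.
Bearing governs: 361 kips.

361 kips (bearing governs)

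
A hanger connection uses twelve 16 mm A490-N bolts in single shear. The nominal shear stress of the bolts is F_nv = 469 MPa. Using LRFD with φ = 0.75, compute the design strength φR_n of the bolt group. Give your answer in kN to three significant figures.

A_b = π × 16² / 4 = 201.1 mm².
R_n = F_nv · A_b · n · n_s = 469 × 201.1 × 12 × 1 / 1000 = 1132 kN.
Design strength φR_n = 0.75 × 1132 = 849 kN.

849 kN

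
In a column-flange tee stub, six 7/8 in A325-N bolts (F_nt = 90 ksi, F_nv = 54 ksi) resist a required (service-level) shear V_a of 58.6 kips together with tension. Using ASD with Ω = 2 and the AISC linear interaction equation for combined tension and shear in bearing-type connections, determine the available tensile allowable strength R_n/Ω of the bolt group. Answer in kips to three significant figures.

113 kips

A_b = π·0.875²/4 = 0.6013 in²; f_rv = 58.6 / (6 × 0.6013) = 16.24 ksi.
F'_nt = 1.3 F_nt − (Ω F_nt / F_nv) f_rv = 1.3·90 − (2·90/54)·16.24 = 62.86 ksi, capped at F_nt → F'_nt = 62.86 ksi.
R_n = F'_nt · A_b · n = 62.86 × 0.6013 × 6 = 226.8 kips.
Allowable strength R_n/Ω = 226.8 / 2 = 113 kips.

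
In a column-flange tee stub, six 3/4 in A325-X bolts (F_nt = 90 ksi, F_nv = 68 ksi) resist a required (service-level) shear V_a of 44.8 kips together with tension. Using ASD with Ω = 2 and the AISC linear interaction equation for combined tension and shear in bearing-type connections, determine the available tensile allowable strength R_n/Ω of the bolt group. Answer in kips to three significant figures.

A_b = π·0.75²/4 = 0.4418 in²; f_rv = 44.8 / (6 × 0.4418) = 16.9 ksi.
F'_nt = 1.3 F_nt − (Ω F_nt / F_nv) f_rv = 1.3·90 − (2·90/68)·16.9 = 72.26 ksi, capped at F_nt → F'_nt = 72.26 ksi.
R_n = F'_nt · A_b · n = 72.26 × 0.4418 × 6 = 191.5 kips.
Allowable strength R_n/Ω = 191.5 / 2 = 95.8 kips.

95.8 kips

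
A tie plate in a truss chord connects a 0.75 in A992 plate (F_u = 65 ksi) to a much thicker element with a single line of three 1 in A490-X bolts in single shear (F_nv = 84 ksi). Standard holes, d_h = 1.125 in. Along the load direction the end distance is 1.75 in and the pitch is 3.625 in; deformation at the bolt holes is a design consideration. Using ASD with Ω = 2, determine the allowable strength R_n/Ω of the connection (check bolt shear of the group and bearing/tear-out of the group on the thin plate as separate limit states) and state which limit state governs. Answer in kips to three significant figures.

Bolt shear: A_b = π·1²/4 = 0.7854 in²; R_n = 84 × 0.7854 × 3 × 1 = 197.9 kips → 197.9 / 2 = 99 kips.
Bearing (1.2 l_c t F_u ≤ 2.4 d t F_u): upper limit = 2.4·1·0.75·65 = 117 kips.
  Edge l_c = 1.75 − 1.125/2 = 1.188 → r_n = 69.47 kips; interior l_c = 3.625 − 1.125 = 2.5 → r_n = 117 kips.
  R_n,bearing = 1·69.47 + 2·117 = 303.5 kips → 303.5 / 2 = 152 kips.
Bolt shear governs: 99 kips.

99 kips (bolt shear governs)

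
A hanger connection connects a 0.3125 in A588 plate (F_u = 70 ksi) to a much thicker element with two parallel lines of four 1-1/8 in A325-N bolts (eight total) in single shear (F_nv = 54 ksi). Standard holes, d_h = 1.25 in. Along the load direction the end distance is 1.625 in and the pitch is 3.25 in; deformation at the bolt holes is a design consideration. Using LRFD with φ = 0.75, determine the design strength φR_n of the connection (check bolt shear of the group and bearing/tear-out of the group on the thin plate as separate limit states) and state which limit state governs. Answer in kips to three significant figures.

Bolt shear: A_b = π·1.125²/4 = 0.994 in²; R_n = 54 × 0.994 × 8 × 1 = 429.4 kips → 0.75 × 429.4 = 322 kips.
Bearing (1.2 l_c t F_u ≤ 2.4 d t F_u): upper limit = 2.4·1.125·0.3125·70 = 59.06 kips.
  Edge l_c = 1.625 − 1.25/2 = 1 → r_n = 26.25 kips; interior l_c = 3.25 − 1.25 = 2 → r_n = 52.5 kips.
  R_n,bearing = 2·26.25 + 6·52.5 = 367.5 kips → 0.75 × 367.5 = 276 kips.
Bearing governs: 276 kips.

276 kips (bearing governs)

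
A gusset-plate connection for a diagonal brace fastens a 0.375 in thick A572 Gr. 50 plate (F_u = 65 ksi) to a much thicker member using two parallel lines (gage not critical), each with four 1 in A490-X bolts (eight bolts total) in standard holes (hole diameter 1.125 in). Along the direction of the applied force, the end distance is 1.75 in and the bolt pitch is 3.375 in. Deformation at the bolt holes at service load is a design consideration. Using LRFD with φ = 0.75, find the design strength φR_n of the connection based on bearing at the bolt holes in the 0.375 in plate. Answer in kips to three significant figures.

Per bolt r_n = 1.2 l_c t F_u ≤ 2.4 d t F_u; upper limit = 2.4 × 1 × 0.375 × 65 = 58.5 kips.
Edge bolt: l_c = 1.75 − 1.125/2 = 1.188 in → 1.2 × 1.188 × 0.375 × 65 = 34.73 → r_n = 34.73 kips.
Interior bolts: l_c = 3.375 − 1.125 = 2.25 in → 1.2 × 2.25 × 0.375 × 65 = 65.81 → r_n = 58.5 kips.
R_n = 2 × 34.73 + 6 × 58.5 = 420.5 kips.
Design strength φR_n = 0.75 × 420.5 = 315 kips.

315 kips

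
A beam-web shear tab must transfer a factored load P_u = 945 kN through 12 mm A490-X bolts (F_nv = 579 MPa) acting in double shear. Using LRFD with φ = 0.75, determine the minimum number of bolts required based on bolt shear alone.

10 bolts

A_b = π·12²/4 = 113.1 mm².
Per-bolt design strength φR_n = 0.75 × 579 × 113.1 × 2 / 1000 = 98.23 kN.
n ≥ 945 / 98.23 = 9.621 → use 10 bolts.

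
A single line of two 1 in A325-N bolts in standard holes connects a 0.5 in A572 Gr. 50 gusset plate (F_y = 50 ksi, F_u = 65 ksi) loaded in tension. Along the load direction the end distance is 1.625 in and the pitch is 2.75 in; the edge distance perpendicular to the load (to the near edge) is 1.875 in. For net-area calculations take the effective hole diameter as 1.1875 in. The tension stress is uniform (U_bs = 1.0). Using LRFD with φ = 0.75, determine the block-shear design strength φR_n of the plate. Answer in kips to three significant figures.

Shear plane L_v = 1.625 + 1·2.75 = 4.375 in; A_gv = 4.375 × 0.5 = 2.188 in².
A_nv = (4.375 − 1.5·1.1875) × 0.5 = 1.297 in².
A_nt = (1.875 − 0.5·1.1875) × 0.5 = 0.6406 in².
0.6 F_u A_nv = 50.58 kips; 0.6 F_y A_gv = 65.62 kips → shear rupture governs the shear term.
R_n = 50.58 + 1.0 × 65 × 0.6406 = 92.22 kips.
Design strength φR_n = 0.75 × 92.22 = 69.2 kips.

69.2 kips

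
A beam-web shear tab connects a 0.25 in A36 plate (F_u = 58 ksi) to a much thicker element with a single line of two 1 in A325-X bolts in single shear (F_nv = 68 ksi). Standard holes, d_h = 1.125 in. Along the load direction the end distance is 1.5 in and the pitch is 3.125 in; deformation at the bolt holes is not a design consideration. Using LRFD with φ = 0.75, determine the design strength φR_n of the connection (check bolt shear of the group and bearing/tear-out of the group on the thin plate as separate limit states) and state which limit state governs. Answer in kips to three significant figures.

Bolt shear: A_b = π·1²/4 = 0.7854 in²; R_n = 68 × 0.7854 × 2 × 1 = 106.8 kips → 0.75 × 106.8 = 80.1 kips.
Bearing (1.5 l_c t F_u ≤ 3.0 d t F_u): upper limit = 3.0·1·0.25·58 = 43.5 kips.
  Edge l_c = 1.5 − 1.125/2 = 0.9375 → r_n = 20.39 kips; interior l_c = 3.125 − 1.125 = 2 → r_n = 43.5 kips.
  R_n,bearing = 1·20.39 + 1·43.5 = 63.89 kips → 0.75 × 63.89 = 47.9 kips.
Bearing governs: 47.9 kips.

47.9 kips (bearing governs)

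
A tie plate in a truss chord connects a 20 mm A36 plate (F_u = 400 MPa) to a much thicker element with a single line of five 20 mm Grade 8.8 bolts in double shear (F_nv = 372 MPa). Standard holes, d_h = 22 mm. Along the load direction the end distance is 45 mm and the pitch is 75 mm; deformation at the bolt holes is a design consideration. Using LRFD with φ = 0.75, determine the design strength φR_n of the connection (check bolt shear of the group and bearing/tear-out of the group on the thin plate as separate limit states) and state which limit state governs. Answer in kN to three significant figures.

Bolt shear: A_b = π·20²/4 = 314.2 mm²; R_n = 372 × 314.2 × 5 × 2 / 1000 = 1169 kN → 0.75 × 1169 = 877 kN.
Bearing (1.2 l_c t F_u ≤ 2.4 d t F_u): upper limit = 2.4·20·20·400 / 1000 = 384 kN.
  Edge l_c = 45 − 22/2 = 34 → r_n = 326.4 kN; interior l_c = 75 − 22 = 53 → r_n = 384 kN.
  R_n,bearing = 1·326.4 + 4·384 = 1862 kN → 0.75 × 1862 = 1400 kN.
Bolt shear governs: 877 kN.

877 kN (bolt shear governs)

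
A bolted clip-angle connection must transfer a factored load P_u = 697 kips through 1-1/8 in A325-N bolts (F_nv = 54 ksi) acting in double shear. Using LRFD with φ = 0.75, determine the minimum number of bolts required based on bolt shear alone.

9 bolts

A_b = π·1.125²/4 = 0.994 in².
Per-bolt design strength φR_n = 0.75 × 54 × 0.994 × 2 = 80.52 kips.
n ≥ 697 / 80.52 = 8.657 → use 9 bolts.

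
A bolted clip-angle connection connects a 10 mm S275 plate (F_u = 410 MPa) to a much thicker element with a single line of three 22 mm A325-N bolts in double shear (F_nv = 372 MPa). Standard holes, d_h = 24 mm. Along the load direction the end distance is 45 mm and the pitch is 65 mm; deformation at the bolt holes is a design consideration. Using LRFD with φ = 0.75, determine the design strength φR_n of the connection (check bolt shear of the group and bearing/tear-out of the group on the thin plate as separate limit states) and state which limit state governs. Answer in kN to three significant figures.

Bolt shear: A_b = π·22²/4 = 380.1 mm²; R_n = 372 × 380.1 × 3 × 2 / 1000 = 848.5 kN → 0.75 × 848.5 = 636 kN.
Bearing (1.2 l_c t F_u ≤ 2.4 d t F_u): upper limit = 2.4·22·10·410 / 1000 = 216.5 kN.
  Edge l_c = 45 − 24/2 = 33 → r_n = 162.4 kN; interior l_c = 65 − 24 = 41 → r_n = 201.7 kN.
  R_n,bearing = 1·162.4 + 2·201.7 = 565.8 kN → 0.75 × 565.8 = 424 kN.
Bearing governs: 424 kN.

424 kN (bearing governs)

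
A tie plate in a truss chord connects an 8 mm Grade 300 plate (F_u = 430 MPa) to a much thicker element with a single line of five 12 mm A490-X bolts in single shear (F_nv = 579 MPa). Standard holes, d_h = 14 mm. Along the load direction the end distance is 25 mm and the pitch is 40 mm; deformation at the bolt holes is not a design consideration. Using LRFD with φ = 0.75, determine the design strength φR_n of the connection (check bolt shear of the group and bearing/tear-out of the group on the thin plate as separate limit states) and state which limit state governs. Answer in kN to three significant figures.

246 kN (bolt shear governs)

Bolt shear: A_b = π·12²/4 = 113.1 mm²; R_n = 579 × 113.1 × 5 × 1 / 1000 = 327.4 kN → 0.75 × 327.4 = 246 kN.
Bearing (1.5 l_c t F_u ≤ 3.0 d t F_u): upper limit = 3.0·12·8·430 / 1000 = 123.8 kN.
  Edge l_c = 25 − 14/2 = 18 → r_n = 92.88 kN; interior l_c = 40 − 14 = 26 → r_n = 123.8 kN.
  R_n,bearing = 1·92.88 + 4·123.8 = 588.2 kN → 0.75 × 588.2 = 441 kN.
Bolt shear governs: 246 kN.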